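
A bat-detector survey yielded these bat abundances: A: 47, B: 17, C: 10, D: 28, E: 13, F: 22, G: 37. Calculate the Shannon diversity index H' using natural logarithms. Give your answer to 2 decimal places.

Total N = 47+17+10+28+13+22+37 = 174, so the proportions are 0.2701, 0.0977, 0.0575, 0.1609, 0.0747, 0.1264, 0.2126 (working shown to 4 dp, full precision carried).
Each pᵢ ln pᵢ term: 0.2701×(-1.3089)=-0.3536, 0.0977×(-2.3258)=-0.2272, 0.0575×(-2.8565)=-0.1642, 0.1609×(-1.8269)=-0.2940, 0.0747×(-2.5941)=-0.1938, 0.1264×(-2.0680)=-0.2615, 0.2126×(-1.5481)=-0.3292.
Sum = -1.8234, so H' = 1.82.

1.82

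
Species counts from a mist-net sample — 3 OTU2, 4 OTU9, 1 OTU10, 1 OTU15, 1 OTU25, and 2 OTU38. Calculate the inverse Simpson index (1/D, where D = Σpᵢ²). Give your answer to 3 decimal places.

Total N = 3+4+1+1+1+2 = 12, so the proportions are 0.25, 0.3333333, 0.0833333, 0.0833333, 0.0833333, 0.1666667 (working shown to 7 dp, full precision carried).
D = 0.25² + 0.3333333² + 0.0833333² + 0.0833333² + 0.0833333² + 0.1666667² = 0.0625000 + 0.1111111 + 0.0069444 + 0.0069444 + 0.0069444 + 0.0277778 = 0.2222222.
So 1/D = 4.50000, i.e. 4.500 to 3 decimal places.

4.500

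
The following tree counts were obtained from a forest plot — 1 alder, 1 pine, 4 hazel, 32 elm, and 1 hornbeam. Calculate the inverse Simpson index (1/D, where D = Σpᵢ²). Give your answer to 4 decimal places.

Total N = 1+1+4+32+1 = 39, so the proportions are 0.025641, 0.025641, 0.1025641, 0.8205128, 0.025641 (working shown to 7 dp, full precision carried).
D = 0.025641² + 0.025641² + 0.1025641² + 0.8205128² + 0.025641² = 0.0006575 + 0.0006575 + 0.0105194 + 0.6732413 + 0.0006575 = 0.6857331.
So 1/D = 1.458293, i.e. 1.4583 to 4 decimal places.

1.4583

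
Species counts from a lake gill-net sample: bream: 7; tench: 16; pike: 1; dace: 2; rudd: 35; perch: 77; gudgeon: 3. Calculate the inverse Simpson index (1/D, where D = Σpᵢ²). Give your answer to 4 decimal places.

2.6604

Total N = 7+16+1+2+35+77+3 = 141, so the proportions are 0.0496454, 0.1134752, 0.0070922, 0.0141844, 0.248227, 0.5460993, 0.0212766 (working shown to 7 dp, full precision carried).
D = 0.0496454² + 0.1134752² + 0.0070922² + 0.0141844² + 0.248227² + 0.5460993² + 0.0212766² = 0.0024647 + 0.0128766 + 0.0000503 + 0.0002012 + 0.0616166 + 0.2982244 + 0.0004527 = 0.3758865.
So 1/D = 2.660377, i.e. 2.6604 to 4 decimal places.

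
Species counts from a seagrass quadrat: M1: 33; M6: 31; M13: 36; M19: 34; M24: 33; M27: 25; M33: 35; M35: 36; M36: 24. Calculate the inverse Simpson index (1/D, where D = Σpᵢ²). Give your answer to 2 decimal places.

Total N = 33+31+36+34+33+25+35+36+24 = 287, so the proportions are 0.114983, 0.108014, 0.125436, 0.118467, 0.114983, 0.087108, 0.121951, 0.125436, 0.083624 (working shown to 6 dp, full precision carried).
D = 0.114983² + 0.108014² + 0.125436² + 0.118467² + 0.114983² + 0.087108² + 0.121951² + 0.125436² + 0.083624² = 0.013221 + 0.011667 + 0.015734 + 0.014034 + 0.013221 + 0.007588 + 0.014872 + 0.015734 + 0.006993 = 0.113064.
So 1/D = 8.8445, i.e. 8.84 to 2 decimal places.

8.84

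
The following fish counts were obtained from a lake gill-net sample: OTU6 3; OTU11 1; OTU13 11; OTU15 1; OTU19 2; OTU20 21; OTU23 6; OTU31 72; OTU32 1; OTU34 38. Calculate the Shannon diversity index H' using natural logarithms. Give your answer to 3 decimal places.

1.512

Total N = 3+1+11+1+2+21+6+72+1+38 = 156, so the proportions are 0.01923, 0.00641, 0.07051, 0.00641, 0.01282, 0.13462, 0.03846, 0.46154, 0.00641, 0.24359 (working shown to 5 dp, full precision carried).
Each pᵢ ln pᵢ term: 0.01923×(-3.95124)=-0.07599, 0.00641×(-5.04986)=-0.03237, 0.07051×(-2.65196)=-0.18700, 0.00641×(-5.04986)=-0.03237, 0.01282×(-4.35671)=-0.05586, 0.13462×(-2.00533)=-0.26995, 0.03846×(-3.25810)=-0.12531, 0.46154×(-0.77319)=-0.35686, 0.00641×(-5.04986)=-0.03237, 0.24359×(-1.41227)=-0.34401.
Sum = -1.51208, so H' = 1.512.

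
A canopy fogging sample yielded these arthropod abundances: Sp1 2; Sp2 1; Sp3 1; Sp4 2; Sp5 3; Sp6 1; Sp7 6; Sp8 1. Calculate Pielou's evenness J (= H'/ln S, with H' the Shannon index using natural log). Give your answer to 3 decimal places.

0.887

Total N = 2+1+1+2+3+1+6+1 = 17, so the proportions are 0.11765, 0.05882, 0.05882, 0.11765, 0.17647, 0.05882, 0.35294, 0.05882 (working shown to 5 dp, full precision carried).
H' = −Σ pᵢ ln pᵢ = −((-0.25177) + (-0.16666) + (-0.16666) + (-0.25177) + (-0.30611) + (-0.16666) + (-0.36757) + (-0.16666)) = 1.84386.
With S = 8 species, ln S = 2.07944, so J = 1.84386/2.07944 = 0.88671, i.e. 0.887 to 3 decimal places.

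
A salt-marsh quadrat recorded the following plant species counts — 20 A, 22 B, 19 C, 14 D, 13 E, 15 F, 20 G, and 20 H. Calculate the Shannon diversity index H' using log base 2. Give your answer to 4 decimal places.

2.9770

Total N = 20+22+19+14+13+15+20+20 = 143, so the proportions are 0.13986, 0.153846, 0.132867, 0.097902, 0.090909, 0.104895, 0.13986, 0.13986 (working shown to 6 dp, full precision carried).
Each pᵢ log₂ pᵢ term: 0.13986×(-2.837943)=-0.396915, 0.153846×(-2.700440)=-0.415452, 0.132867×(-2.911944)=-0.386902, 0.097902×(-3.352516)=-0.328218, 0.090909×(-3.459432)=-0.314494, 0.104895×(-3.252981)=-0.341222, 0.13986×(-2.837943)=-0.396915, 0.13986×(-2.837943)=-0.396915.
Sum = -2.977033, so H' = 2.9770.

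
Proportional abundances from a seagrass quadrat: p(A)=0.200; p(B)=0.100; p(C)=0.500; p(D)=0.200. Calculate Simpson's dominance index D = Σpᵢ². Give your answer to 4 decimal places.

D = 0.2² + 0.1² + 0.5² + 0.2² = 0.040000 + 0.010000 + 0.250000 + 0.040000 = 0.340000 (working shown to 6 dp, full precision carried).
To 4 decimal places, D = 0.3400.

0.3400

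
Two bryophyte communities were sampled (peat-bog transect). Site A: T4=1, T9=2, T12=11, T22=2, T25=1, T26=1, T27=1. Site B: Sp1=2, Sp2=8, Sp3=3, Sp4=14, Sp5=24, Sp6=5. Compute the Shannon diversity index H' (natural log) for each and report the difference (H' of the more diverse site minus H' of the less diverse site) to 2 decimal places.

0.07

Site A: N=19, proportions 0.0526, 0.1053, 0.5789, 0.1053, 0.0526, 0.0526, 0.0526, giving H' = 1.4103 (working shown to 4 dp, full precision carried).
Site B: N=56, proportions 0.0357, 0.1429, 0.0536, 0.25, 0.4286, 0.0893, giving H' = 1.4792.
Difference = |1.4103 − 1.4792| = 0.0689, i.e. 0.07 to 2 decimal places.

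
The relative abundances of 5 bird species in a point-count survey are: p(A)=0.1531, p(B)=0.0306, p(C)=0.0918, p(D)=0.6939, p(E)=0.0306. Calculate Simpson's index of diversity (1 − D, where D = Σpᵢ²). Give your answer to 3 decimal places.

D = 0.1531² + 0.0306² + 0.0918² + 0.6939² + 0.0306² = 0.02344 + 0.00094 + 0.00843 + 0.48150 + 0.00094 = 0.51524 (working shown to 5 dp, full precision carried).
So 1 − D = 0.48476, i.e. 0.485 to 3 decimal places.

0.485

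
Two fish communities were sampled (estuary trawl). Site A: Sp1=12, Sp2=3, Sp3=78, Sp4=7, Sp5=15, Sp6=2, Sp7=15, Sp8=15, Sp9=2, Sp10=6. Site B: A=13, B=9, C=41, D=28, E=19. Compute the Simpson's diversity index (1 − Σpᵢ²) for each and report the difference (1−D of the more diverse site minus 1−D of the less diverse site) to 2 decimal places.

Site A: N=155, proportions 0.0774, 0.0194, 0.5032, 0.0452, 0.0968, 0.0129, 0.0968, 0.0968, 0.0129, 0.0387, giving 1−D = 0.7084 (working shown to 4 dp, full precision carried).
Site B: N=110, proportions 0.1182, 0.0818, 0.3727, 0.2545, 0.1727, giving 1−D = 0.7458.
Difference = |0.7084 − 0.7458| = 0.0374, i.e. 0.04 to 2 decimal places.

0.04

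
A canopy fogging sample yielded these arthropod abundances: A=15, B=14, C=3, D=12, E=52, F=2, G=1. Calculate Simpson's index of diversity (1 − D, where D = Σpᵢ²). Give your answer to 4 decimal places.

Total N = 15+14+3+12+52+2+1 = 99, so the proportions are 0.151515, 0.141414, 0.030303, 0.121212, 0.525253, 0.020202, 0.010101 (working shown to 6 dp, full precision carried).
D = 0.151515² + 0.141414² + 0.030303² + 0.121212² + 0.525253² + 0.020202² + 0.010101² = 0.022957 + 0.019998 + 0.000918 + 0.014692 + 0.275890 + 0.000408 + 0.000102 = 0.334966.
So 1 − D = 0.665034, i.e. 0.6650 to 4 decimal places.

0.6650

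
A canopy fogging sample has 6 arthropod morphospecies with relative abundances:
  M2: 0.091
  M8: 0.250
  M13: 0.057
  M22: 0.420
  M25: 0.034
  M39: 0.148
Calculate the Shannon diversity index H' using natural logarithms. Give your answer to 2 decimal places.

1.49

Each pᵢ ln pᵢ term (working shown to 4 dp, full precision carried): 0.091×(-2.3969)=-0.2181, 0.25×(-1.3863)=-0.3466, 0.057×(-2.8647)=-0.1633, 0.42×(-0.8675)=-0.3644, 0.034×(-3.3814)=-0.1150, 0.148×(-1.9105)=-0.2828.
Sum = -1.4901, so H' = 1.49.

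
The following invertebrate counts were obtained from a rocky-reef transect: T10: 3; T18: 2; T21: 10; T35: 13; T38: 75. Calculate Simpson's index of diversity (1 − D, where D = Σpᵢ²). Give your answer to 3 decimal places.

Total N = 3+2+10+13+75 = 103, so the proportions are 0.02913, 0.01942, 0.09709, 0.12621, 0.72816 (working shown to 5 dp, full precision carried).
D = 0.02913² + 0.01942² + 0.09709² + 0.12621² + 0.72816² = 0.00085 + 0.00038 + 0.00943 + 0.01593 + 0.53021 = 0.55679.
So 1 − D = 0.44321, i.e. 0.443 to 3 decimal places.

0.443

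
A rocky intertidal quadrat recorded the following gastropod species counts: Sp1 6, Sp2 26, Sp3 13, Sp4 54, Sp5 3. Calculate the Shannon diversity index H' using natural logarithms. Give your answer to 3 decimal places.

1.218

Total N = 6+26+13+54+3 = 102, so the proportions are 0.05882, 0.2549, 0.12745, 0.52941, 0.02941 (working shown to 5 dp, full precision carried).
Each pᵢ ln pᵢ term: 0.05882×(-2.83321)=-0.16666, 0.2549×(-1.36688)=-0.34842, 0.12745×(-2.06002)=-0.26255, 0.52941×(-0.63599)=-0.33670, 0.02941×(-3.52636)=-0.10372.
Sum = -1.21805, so H' = 1.218.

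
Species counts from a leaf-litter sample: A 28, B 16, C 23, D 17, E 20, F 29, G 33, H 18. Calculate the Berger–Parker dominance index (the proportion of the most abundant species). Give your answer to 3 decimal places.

Total N = 28+16+23+17+20+29+33+18 = 184, so the proportions are 0.15217, 0.08696, 0.125, 0.09239, 0.1087, 0.15761, 0.17935, 0.09783 (working shown to 5 dp, full precision carried).
The largest proportion is 0.17935, i.e. d = 0.179 to 3 decimal places.

0.179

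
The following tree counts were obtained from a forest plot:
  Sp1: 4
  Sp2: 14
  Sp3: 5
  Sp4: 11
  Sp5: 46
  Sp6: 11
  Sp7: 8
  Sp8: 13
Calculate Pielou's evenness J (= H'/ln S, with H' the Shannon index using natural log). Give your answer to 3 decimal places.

Total N = 4+14+5+11+46+11+8+13 = 112, so the proportions are 0.03571, 0.125, 0.04464, 0.09821, 0.41071, 0.09821, 0.07143, 0.11607 (working shown to 5 dp, full precision carried).
H' = −Σ pᵢ ln pᵢ = −((-0.11901) + (-0.25993) + (-0.13880) + (-0.22792) + (-0.36548) + (-0.22792) + (-0.18850) + (-0.24997)) = 1.77751.
With S = 8 species, ln S = 2.07944, so J = 1.77751/2.07944 = 0.85480, i.e. 0.855 to 3 decimal places.

0.855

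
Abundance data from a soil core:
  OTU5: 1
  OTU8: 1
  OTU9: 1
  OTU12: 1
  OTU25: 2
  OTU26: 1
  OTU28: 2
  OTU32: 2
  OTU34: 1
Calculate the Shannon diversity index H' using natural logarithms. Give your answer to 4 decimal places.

Total N = 1+1+1+1+2+1+2+2+1 = 12, so the proportions are 0.083333, 0.083333, 0.083333, 0.083333, 0.166667, 0.083333, 0.166667, 0.166667, 0.083333 (working shown to 6 dp, full precision carried).
Each pᵢ ln pᵢ term: 0.083333×(-2.484907)=-0.207076, 0.083333×(-2.484907)=-0.207076, 0.083333×(-2.484907)=-0.207076, 0.083333×(-2.484907)=-0.207076, 0.166667×(-1.791759)=-0.298627, 0.083333×(-2.484907)=-0.207076, 0.166667×(-1.791759)=-0.298627, 0.166667×(-1.791759)=-0.298627, 0.083333×(-2.484907)=-0.207076.
Sum = -2.138333, so H' = 2.1383.

2.1383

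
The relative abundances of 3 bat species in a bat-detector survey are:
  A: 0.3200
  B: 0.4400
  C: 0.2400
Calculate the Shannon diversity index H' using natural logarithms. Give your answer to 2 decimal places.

Each pᵢ ln pᵢ term (working shown to 4 dp, full precision carried): 0.32×(-1.1394)=-0.3646, 0.44×(-0.8210)=-0.3612, 0.24×(-1.4271)=-0.3425.
Sum = -1.0684, so H' = 1.07.

1.07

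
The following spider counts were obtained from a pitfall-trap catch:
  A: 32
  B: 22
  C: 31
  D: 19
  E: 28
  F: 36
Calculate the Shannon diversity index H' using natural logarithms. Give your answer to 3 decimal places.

Total N = 32+22+31+19+28+36 = 168, so the proportions are 0.19048, 0.13095, 0.18452, 0.1131, 0.16667, 0.21429 (working shown to 5 dp, full precision carried).
Each pᵢ ln pᵢ term: 0.19048×(-1.65823)=-0.31585, 0.13095×(-2.03292)=-0.26622, 0.18452×(-1.68998)=-0.31184, 0.1131×(-2.17953)=-0.24649, 0.16667×(-1.79176)=-0.29863, 0.21429×(-1.54045)=-0.33010.
Sum = -1.76913, so H' = 1.769.

1.769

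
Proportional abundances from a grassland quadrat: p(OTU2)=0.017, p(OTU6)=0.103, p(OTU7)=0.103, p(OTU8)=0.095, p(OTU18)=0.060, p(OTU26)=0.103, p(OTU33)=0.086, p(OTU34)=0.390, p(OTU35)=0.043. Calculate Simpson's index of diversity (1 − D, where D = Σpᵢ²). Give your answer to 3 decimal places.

D = 0.017² + 0.103² + 0.103² + 0.095² + 0.06² + 0.103² + 0.086² + 0.39² + 0.043² = 0.00029 + 0.01061 + 0.01061 + 0.00903 + 0.00360 + 0.01061 + 0.00740 + 0.15210 + 0.00185 = 0.20609 (working shown to 5 dp, full precision carried).
So 1 − D = 0.79391, i.e. 0.794 to 3 decimal places.

0.794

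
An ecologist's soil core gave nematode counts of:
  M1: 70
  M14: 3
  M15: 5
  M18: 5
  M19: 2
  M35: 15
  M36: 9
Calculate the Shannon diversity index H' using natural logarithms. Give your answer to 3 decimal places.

Total N = 70+3+5+5+2+15+9 = 109, so the proportions are 0.6422, 0.02752, 0.04587, 0.04587, 0.01835, 0.13761, 0.08257 (working shown to 5 dp, full precision carried).
Each pᵢ ln pᵢ term: 0.6422×(-0.44285)=-0.28440, 0.02752×(-3.59274)=-0.09888, 0.04587×(-3.08191)=-0.14137, 0.04587×(-3.08191)=-0.14137, 0.01835×(-3.99820)=-0.07336, 0.13761×(-1.98330)=-0.27293, 0.08257×(-2.49412)=-0.20594.
Sum = -1.21826, so H' = 1.218.

1.218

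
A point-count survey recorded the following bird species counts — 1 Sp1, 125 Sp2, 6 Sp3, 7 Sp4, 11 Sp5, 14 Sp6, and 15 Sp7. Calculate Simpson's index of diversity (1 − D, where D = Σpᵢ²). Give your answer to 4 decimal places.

0.4927

Total N = 1+125+6+7+11+14+15 = 179, so the proportions are 0.005587, 0.698324, 0.03352, 0.039106, 0.061453, 0.078212, 0.083799 (working shown to 6 dp, full precision carried).
D = 0.005587² + 0.698324² + 0.03352² + 0.039106² + 0.061453² + 0.078212² + 0.083799² = 0.000031 + 0.487656 + 0.001124 + 0.001529 + 0.003776 + 0.006117 + 0.007022 = 0.507256.
So 1 − D = 0.492744, i.e. 0.4927 to 4 decimal places.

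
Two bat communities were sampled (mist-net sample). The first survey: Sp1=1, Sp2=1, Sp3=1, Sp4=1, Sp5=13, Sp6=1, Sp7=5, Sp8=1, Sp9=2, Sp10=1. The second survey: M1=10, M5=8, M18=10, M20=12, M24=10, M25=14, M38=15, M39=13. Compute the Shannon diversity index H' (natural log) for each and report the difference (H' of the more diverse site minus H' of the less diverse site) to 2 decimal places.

0.35

The first survey: N=27, proportions 0.03704, 0.03704, 0.03704, 0.03704, 0.48148, 0.03704, 0.18519, 0.03704, 0.07407, 0.03704, giving H' = 1.71147 (working shown to 5 dp, full precision carried).
The second survey: N=92, proportions 0.1087, 0.08696, 0.1087, 0.13043, 0.1087, 0.15217, 0.16304, 0.1413, giving H' = 2.06044.
Difference = |1.71147 − 2.06044| = 0.34897, i.e. 0.35 to 2 decimal places.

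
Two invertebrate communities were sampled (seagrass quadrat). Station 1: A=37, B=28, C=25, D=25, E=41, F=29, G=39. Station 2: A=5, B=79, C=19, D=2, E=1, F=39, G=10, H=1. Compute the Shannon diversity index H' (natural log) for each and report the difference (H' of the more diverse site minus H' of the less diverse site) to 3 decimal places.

Station 1: N=224, proportions 0.16518, 0.125, 0.11161, 0.11161, 0.18304, 0.12946, 0.17411, giving H' = 1.92666 (working shown to 5 dp, full precision carried).
Station 2: N=156, proportions 0.03205, 0.50641, 0.12179, 0.01282, 0.00641, 0.25, 0.0641, 0.00641, giving H' = 1.35454.
Difference = |1.92666 − 1.35454| = 0.57212, i.e. 0.572 to 3 decimal places.

0.572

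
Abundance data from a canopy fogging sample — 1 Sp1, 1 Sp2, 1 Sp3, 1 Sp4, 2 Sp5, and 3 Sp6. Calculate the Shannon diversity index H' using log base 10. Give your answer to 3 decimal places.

Total N = 1+1+1+1+2+3 = 9, so the proportions are 0.11111, 0.11111, 0.11111, 0.11111, 0.22222, 0.33333 (working shown to 5 dp, full precision carried).
Each pᵢ log₁₀ pᵢ term: 0.11111×(-0.95424)=-0.10603, 0.11111×(-0.95424)=-0.10603, 0.11111×(-0.95424)=-0.10603, 0.11111×(-0.95424)=-0.10603, 0.22222×(-0.65321)=-0.14516, 0.33333×(-0.47712)=-0.15904.
Sum = -0.72831, so H' = 0.728.

0.728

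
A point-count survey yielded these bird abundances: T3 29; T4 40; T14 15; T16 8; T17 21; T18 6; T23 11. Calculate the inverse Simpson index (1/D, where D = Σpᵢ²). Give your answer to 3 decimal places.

Total N = 29+40+15+8+21+6+11 = 130, so the proportions are 0.2230769, 0.3076923, 0.1153846, 0.0615385, 0.1615385, 0.0461538, 0.0846154 (working shown to 7 dp, full precision carried).
D = 0.2230769² + 0.3076923² + 0.1153846² + 0.0615385² + 0.1615385² + 0.0461538² + 0.0846154² = 0.0497633 + 0.0946746 + 0.0133136 + 0.0037870 + 0.0260947 + 0.0021302 + 0.0071598 = 0.1969231.
So 1/D = 5.07812, i.e. 5.078 to 3 decimal places.

5.078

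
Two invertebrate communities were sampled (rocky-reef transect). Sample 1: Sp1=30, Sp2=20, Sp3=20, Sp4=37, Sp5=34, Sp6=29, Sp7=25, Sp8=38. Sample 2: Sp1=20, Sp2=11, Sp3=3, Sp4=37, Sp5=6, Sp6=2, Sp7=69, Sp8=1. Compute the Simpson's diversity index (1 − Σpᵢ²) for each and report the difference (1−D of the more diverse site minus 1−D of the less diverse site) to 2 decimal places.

Sample 1: N=233, proportions 0.1288, 0.0858, 0.0858, 0.1588, 0.1459, 0.1245, 0.1073, 0.1631, giving 1−D = 0.8686 (working shown to 4 dp, full precision carried).
Sample 2: N=149, proportions 0.1342, 0.0738, 0.0201, 0.2483, 0.0403, 0.0134, 0.4631, 0.0067, giving 1−D = 0.6982.
Difference = |0.8686 − 0.6982| = 0.1704, i.e. 0.17 to 2 decimal places.

0.17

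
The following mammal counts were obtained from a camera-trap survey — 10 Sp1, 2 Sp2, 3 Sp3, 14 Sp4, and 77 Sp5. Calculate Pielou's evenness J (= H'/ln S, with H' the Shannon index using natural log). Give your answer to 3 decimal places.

0.558

Total N = 10+2+3+14+77 = 106, so the proportions are 0.09434, 0.01887, 0.0283, 0.13208, 0.72642 (working shown to 5 dp, full precision carried).
H' = −Σ pᵢ ln pᵢ = −((-0.22272) + (-0.07491) + (-0.10089) + (-0.26737) + (-0.23219)) = 0.89808.
With S = 5 species, ln S = 1.60944, so J = 0.89808/1.60944 = 0.55801, i.e. 0.558 to 3 decimal places.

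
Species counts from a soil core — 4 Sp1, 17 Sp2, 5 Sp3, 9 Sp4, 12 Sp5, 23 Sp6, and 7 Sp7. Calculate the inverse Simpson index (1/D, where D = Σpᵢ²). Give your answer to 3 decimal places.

5.233

Total N = 4+17+5+9+12+23+7 = 77, so the proportions are 0.0519481, 0.2207792, 0.0649351, 0.1168831, 0.1558442, 0.2987013, 0.0909091 (working shown to 7 dp, full precision carried).
D = 0.0519481² + 0.2207792² + 0.0649351² + 0.1168831² + 0.1558442² + 0.2987013² + 0.0909091² = 0.0026986 + 0.0487435 + 0.0042166 + 0.0136617 + 0.0242874 + 0.0892225 + 0.0082645 = 0.1910946.
So 1/D = 5.23301, i.e. 5.233 to 3 decimal places.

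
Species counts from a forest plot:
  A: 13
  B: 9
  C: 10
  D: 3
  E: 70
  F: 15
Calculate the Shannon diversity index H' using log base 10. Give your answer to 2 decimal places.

0.57

Total N = 13+9+10+3+70+15 = 120, so the proportions are 0.1083, 0.075, 0.0833, 0.025, 0.5833, 0.125 (working shown to 4 dp, full precision carried).
Each pᵢ log₁₀ pᵢ term: 0.1083×(-0.9652)=-0.1046, 0.075×(-1.1249)=-0.0844, 0.0833×(-1.0792)=-0.0899, 0.025×(-1.6021)=-0.0401, 0.5833×(-0.2341)=-0.1365, 0.125×(-0.9031)=-0.1129.
Sum = -0.5684, so H' = 0.57.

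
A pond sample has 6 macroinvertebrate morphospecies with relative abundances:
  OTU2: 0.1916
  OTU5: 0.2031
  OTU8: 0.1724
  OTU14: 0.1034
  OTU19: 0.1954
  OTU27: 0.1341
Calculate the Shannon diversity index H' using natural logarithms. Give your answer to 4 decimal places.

Each pᵢ ln pᵢ term (working shown to 6 dp, full precision carried): 0.1916×(-1.652345)=-0.316589, 0.2031×(-1.594057)=-0.323753, 0.1724×(-1.757938)=-0.303068, 0.1034×(-2.269150)=-0.234630, 0.1954×(-1.632707)=-0.319031, 0.1341×(-2.009169)=-0.269430.
Sum = -1.766501, so H' = 1.7665.

1.7665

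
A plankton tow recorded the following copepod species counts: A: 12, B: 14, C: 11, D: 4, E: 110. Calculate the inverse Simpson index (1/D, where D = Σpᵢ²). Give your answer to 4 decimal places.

Total N = 12+14+11+4+110 = 151, so the proportions are 0.0794702, 0.0927152, 0.0728477, 0.0264901, 0.7284768 (working shown to 7 dp, full precision carried).
D = 0.0794702² + 0.0927152² + 0.0728477² + 0.0264901² + 0.7284768² = 0.0063155 + 0.0085961 + 0.0053068 + 0.0007017 + 0.5306785 = 0.5515986.
So 1/D = 1.812912, i.e. 1.8129 to 4 decimal places.

1.8129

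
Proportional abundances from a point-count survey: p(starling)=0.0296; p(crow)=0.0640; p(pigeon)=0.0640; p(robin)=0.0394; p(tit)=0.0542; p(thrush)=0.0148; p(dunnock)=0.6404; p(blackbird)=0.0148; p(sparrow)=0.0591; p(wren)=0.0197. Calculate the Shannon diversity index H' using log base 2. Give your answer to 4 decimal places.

2.0142

Each pᵢ log₂ pᵢ term (working shown to 6 dp, full precision carried): 0.0296×(-5.078259)=-0.150316, 0.064×(-3.965784)=-0.253810, 0.064×(-3.965784)=-0.253810, 0.0394×(-4.665661)=-0.183827, 0.0542×(-4.205563)=-0.227942, 0.0148×(-6.078259)=-0.089958, 0.6404×(-0.642955)=-0.411748, 0.0148×(-6.078259)=-0.089958, 0.0591×(-4.080698)=-0.241169, 0.0197×(-5.665661)=-0.111614.
Sum = -2.014153, so H' = 2.0142.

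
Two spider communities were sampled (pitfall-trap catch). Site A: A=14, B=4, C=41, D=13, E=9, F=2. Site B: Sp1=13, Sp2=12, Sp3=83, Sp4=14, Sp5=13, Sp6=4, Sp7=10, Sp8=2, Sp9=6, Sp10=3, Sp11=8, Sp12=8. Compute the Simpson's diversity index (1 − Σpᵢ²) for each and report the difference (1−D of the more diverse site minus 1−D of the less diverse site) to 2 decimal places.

0.06

Site A: N=83, proportions 0.168675, 0.048193, 0.493976, 0.156627, 0.108434, 0.024096, giving 1−D = 0.688344 (working shown to 6 dp, full precision carried).
Site B: N=176, proportions 0.073864, 0.068182, 0.471591, 0.079545, 0.073864, 0.022727, 0.056818, 0.011364, 0.034091, 0.017045, 0.045455, 0.045455, giving 1−D = 0.746255.
Difference = |0.688344 − 0.746255| = 0.057911, i.e. 0.06 to 2 decimal places.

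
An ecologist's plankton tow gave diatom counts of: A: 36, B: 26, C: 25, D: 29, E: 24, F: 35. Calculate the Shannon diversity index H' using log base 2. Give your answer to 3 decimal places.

Total N = 36+26+25+29+24+35 = 175, so the proportions are 0.20571, 0.14857, 0.14286, 0.16571, 0.13714, 0.2 (working shown to 5 dp, full precision carried).
Each pᵢ log₂ pᵢ term: 0.20571×(-2.28129)=-0.46929, 0.14857×(-2.75077)=-0.40869, 0.14286×(-2.80735)=-0.40105, 0.16571×(-2.59323)=-0.42974, 0.13714×(-2.86625)=-0.39309, 0.2×(-2.32193)=-0.46439.
Sum = -2.56624, so H' = 2.566.

2.566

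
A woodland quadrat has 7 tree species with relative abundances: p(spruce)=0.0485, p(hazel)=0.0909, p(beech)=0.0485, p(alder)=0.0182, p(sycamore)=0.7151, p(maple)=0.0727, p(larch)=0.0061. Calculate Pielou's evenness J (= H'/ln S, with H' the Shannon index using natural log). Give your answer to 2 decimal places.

H' = −Σ pᵢ ln pᵢ = −((-0.1468) + (-0.2180) + (-0.1468) + (-0.0729) + (-0.2398) + (-0.1906) + (-0.0311)) = 1.0459 (working shown to 4 dp, full precision carried).
With S = 7 species, ln S = 1.9459, so J = 1.0459/1.9459 = 0.5375, i.e. 0.54 to 2 decimal places.

0.54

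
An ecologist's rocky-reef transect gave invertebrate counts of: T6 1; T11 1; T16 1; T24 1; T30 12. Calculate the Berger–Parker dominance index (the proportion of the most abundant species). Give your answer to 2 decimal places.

Total N = 1+1+1+1+12 = 16, so the proportions are 0.0625, 0.0625, 0.0625, 0.0625, 0.75 (working shown to 4 dp, full precision carried).
The largest proportion is 0.75, i.e. d = 0.75 to 2 decimal places.

0.75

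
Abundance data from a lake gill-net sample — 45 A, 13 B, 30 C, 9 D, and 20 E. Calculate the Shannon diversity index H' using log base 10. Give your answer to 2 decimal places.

Total N = 45+13+30+9+20 = 117, so the proportions are 0.3846, 0.1111, 0.2564, 0.0769, 0.1709 (working shown to 4 dp, full precision carried).
Each pᵢ log₁₀ pᵢ term: 0.3846×(-0.4150)=-0.1596, 0.1111×(-0.9542)=-0.1060, 0.2564×(-0.5911)=-0.1516, 0.0769×(-1.1139)=-0.0857, 0.1709×(-0.7672)=-0.1311.
Sum = -0.6340, so H' = 0.63.

0.63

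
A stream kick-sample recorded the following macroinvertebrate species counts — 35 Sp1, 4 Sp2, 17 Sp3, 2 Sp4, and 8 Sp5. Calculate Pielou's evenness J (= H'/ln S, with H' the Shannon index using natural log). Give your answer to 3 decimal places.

0.756

Total N = 35+4+17+2+8 = 66, so the proportions are 0.5303, 0.06061, 0.25758, 0.0303, 0.12121 (working shown to 5 dp, full precision carried).
H' = −Σ pᵢ ln pᵢ = −((-0.33637) + (-0.16990) + (-0.34939) + (-0.10595) + (-0.25578)) = 1.21740.
With S = 5 species, ln S = 1.60944, so J = 1.21740/1.60944 = 0.75641, i.e. 0.756 to 3 decimal places.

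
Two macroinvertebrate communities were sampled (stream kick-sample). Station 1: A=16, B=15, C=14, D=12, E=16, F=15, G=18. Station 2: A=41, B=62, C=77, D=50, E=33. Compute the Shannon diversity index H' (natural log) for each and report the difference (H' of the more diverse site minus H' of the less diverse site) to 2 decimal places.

Station 1: N=106, proportions 0.1509, 0.1415, 0.1321, 0.1132, 0.1509, 0.1415, 0.1698, giving H' = 1.9393 (working shown to 4 dp, full precision carried).
Station 2: N=263, proportions 0.1559, 0.2357, 0.2928, 0.1901, 0.1255, giving H' = 1.5661.
Difference = |1.9393 − 1.5661| = 0.3732, i.e. 0.37 to 2 decimal places.

0.37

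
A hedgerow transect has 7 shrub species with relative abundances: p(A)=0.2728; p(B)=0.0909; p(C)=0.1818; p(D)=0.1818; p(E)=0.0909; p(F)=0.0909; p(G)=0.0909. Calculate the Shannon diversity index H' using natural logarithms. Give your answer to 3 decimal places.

Each pᵢ ln pᵢ term (working shown to 5 dp, full precision carried): 0.2728×(-1.29902)=-0.35437, 0.0909×(-2.39800)=-0.21798, 0.1818×(-1.70485)=-0.30994, 0.1818×(-1.70485)=-0.30994, 0.0909×(-2.39800)=-0.21798, 0.0909×(-2.39800)=-0.21798, 0.0909×(-2.39800)=-0.21798.
Sum = -1.84617, so H' = 1.846.

1.846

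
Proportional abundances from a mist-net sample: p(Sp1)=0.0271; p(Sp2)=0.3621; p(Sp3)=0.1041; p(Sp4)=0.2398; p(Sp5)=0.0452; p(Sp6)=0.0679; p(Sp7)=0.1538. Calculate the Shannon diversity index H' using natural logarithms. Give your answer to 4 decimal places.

1.6541

Each pᵢ ln pᵢ term (working shown to 6 dp, full precision carried): 0.0271×(-3.608222)=-0.097783, 0.3621×(-1.015835)=-0.367834, 0.1041×(-2.262403)=-0.235516, 0.2398×(-1.427950)=-0.342422, 0.0452×(-3.096658)=-0.139969, 0.0679×(-2.689719)=-0.182632, 0.1538×(-1.872102)=-0.287929.
Sum = -1.654085, so H' = 1.6541.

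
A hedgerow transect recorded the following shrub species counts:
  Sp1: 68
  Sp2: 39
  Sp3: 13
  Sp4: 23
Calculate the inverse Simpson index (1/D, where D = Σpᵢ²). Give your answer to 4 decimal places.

Total N = 68+39+13+23 = 143, so the proportions are 0.4755245, 0.2727273, 0.0909091, 0.1608392 (working shown to 7 dp, full precision carried).
D = 0.4755245² + 0.2727273² + 0.0909091² + 0.1608392² = 0.2261235 + 0.0743802 + 0.0082645 + 0.0258692 = 0.3346374.
So 1/D = 2.988309, i.e. 2.9883 to 4 decimal places.

2.9883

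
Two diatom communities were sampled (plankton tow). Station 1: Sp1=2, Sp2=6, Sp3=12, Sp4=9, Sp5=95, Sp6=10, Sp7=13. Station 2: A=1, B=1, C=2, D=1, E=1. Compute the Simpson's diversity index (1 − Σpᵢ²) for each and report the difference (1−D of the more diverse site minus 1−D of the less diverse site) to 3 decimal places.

Station 1: N=147, proportions 0.01361, 0.04082, 0.08163, 0.06122, 0.64626, 0.06803, 0.08844, giving 1−D = 0.55764 (working shown to 5 dp, full precision carried).
Station 2: N=6, proportions 0.16667, 0.16667, 0.33333, 0.16667, 0.16667, giving 1−D = 0.77778.
Difference = |0.55764 − 0.77778| = 0.22014, i.e. 0.220 to 3 decimal places.

0.220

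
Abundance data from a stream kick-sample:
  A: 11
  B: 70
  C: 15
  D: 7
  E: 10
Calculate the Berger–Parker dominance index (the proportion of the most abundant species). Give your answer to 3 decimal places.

Total N = 11+70+15+7+10 = 113, so the proportions are 0.09735, 0.61947, 0.13274, 0.06195, 0.0885 (working shown to 5 dp, full precision carried).
The largest proportion is 0.61947, i.e. d = 0.619 to 3 decimal places.

0.619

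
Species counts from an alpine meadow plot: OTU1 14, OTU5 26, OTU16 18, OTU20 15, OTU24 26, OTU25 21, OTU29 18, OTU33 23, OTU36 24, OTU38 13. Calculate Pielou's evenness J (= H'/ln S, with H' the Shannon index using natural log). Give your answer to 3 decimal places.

Total N = 14+26+18+15+26+21+18+23+24+13 = 198, so the proportions are 0.07071, 0.13131, 0.09091, 0.07576, 0.13131, 0.10606, 0.09091, 0.11616, 0.12121, 0.06566 (working shown to 5 dp, full precision carried).
H' = −Σ pᵢ ln pᵢ = −((-0.18732) + (-0.26659) + (-0.21799) + (-0.19547) + (-0.26659) + (-0.23797) + (-0.21799) + (-0.25007) + (-0.25578) + (-0.17880)) = 2.27458.
With S = 10 species, ln S = 2.30259, so J = 2.27458/2.30259 = 0.98784, i.e. 0.988 to 3 decimal places.

0.988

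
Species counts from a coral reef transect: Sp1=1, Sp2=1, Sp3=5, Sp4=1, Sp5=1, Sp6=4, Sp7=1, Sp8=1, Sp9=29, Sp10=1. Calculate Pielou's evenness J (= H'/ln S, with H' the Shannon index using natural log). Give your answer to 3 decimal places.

Total N = 1+1+5+1+1+4+1+1+29+1 = 45, so the proportions are 0.02222, 0.02222, 0.11111, 0.02222, 0.02222, 0.08889, 0.02222, 0.02222, 0.64444, 0.02222 (working shown to 5 dp, full precision carried).
H' = −Σ pᵢ ln pᵢ = −((-0.08459) + (-0.08459) + (-0.24414) + (-0.08459) + (-0.08459) + (-0.21514) + (-0.08459) + (-0.08459) + (-0.28315) + (-0.08459)) = 1.33457.
With S = 10 species, ln S = 2.30259, so J = 1.33457/2.30259 = 0.57960, i.e. 0.580 to 3 decimal places.

0.580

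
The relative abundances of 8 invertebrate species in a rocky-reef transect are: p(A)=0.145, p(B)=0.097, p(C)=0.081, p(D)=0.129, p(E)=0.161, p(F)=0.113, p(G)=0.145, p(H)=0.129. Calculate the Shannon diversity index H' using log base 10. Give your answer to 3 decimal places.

Each pᵢ log₁₀ pᵢ term (working shown to 5 dp, full precision carried): 0.145×(-0.83863)=-0.12160, 0.097×(-1.01323)=-0.09828, 0.081×(-1.09151)=-0.08841, 0.129×(-0.88941)=-0.11473, 0.161×(-0.79317)=-0.12770, 0.113×(-0.94692)=-0.10700, 0.145×(-0.83863)=-0.12160, 0.129×(-0.88941)=-0.11473.
Sum = -0.89407, so H' = 0.894.

0.894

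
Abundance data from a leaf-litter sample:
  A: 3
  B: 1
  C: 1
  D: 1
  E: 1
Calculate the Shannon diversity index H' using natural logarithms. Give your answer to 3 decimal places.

Total N = 3+1+1+1+1 = 7, so the proportions are 0.42857, 0.14286, 0.14286, 0.14286, 0.14286 (working shown to 5 dp, full precision carried).
Each pᵢ ln pᵢ term: 0.42857×(-0.84730)=-0.36313, 0.14286×(-1.94591)=-0.27799, 0.14286×(-1.94591)=-0.27799, 0.14286×(-1.94591)=-0.27799, 0.14286×(-1.94591)=-0.27799.
Sum = -1.47508, so H' = 1.475.

1.475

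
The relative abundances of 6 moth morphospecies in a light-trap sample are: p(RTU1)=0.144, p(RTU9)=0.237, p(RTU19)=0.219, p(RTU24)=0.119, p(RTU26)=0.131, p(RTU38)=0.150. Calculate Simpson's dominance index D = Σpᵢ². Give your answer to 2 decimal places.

D = 0.144² + 0.237² + 0.219² + 0.119² + 0.131² + 0.15² = 0.0207 + 0.0562 + 0.0480 + 0.0142 + 0.0172 + 0.0225 = 0.1787 (working shown to 4 dp, full precision carried).
To 2 decimal places, D = 0.18.

0.18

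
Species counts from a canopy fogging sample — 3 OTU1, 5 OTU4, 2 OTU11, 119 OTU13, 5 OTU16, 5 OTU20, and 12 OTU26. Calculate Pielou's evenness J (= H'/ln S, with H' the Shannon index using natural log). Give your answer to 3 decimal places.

0.443

Total N = 3+5+2+119+5+5+12 = 151, so the proportions are 0.01987, 0.03311, 0.01325, 0.78808, 0.03311, 0.03311, 0.07947 (working shown to 5 dp, full precision carried).
H' = −Σ pᵢ ln pᵢ = −((-0.07785) + (-0.11284) + (-0.05727) + (-0.18769) + (-0.11284) + (-0.11284) + (-0.20125)) = 0.86259.
With S = 7 species, ln S = 1.94591, so J = 0.86259/1.94591 = 0.44328, i.e. 0.443 to 3 decimal places.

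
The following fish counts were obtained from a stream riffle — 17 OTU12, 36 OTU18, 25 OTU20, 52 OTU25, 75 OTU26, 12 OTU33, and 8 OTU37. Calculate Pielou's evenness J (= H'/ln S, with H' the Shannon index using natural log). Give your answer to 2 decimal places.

0.88

Total N = 17+36+25+52+75+12+8 = 225, so the proportions are 0.0756, 0.16, 0.1111, 0.2311, 0.3333, 0.0533, 0.0356 (working shown to 4 dp, full precision carried).
H' = −Σ pᵢ ln pᵢ = −((-0.1952) + (-0.2932) + (-0.2441) + (-0.3385) + (-0.3662) + (-0.1563) + (-0.1186)) = 1.7122.
With S = 7 species, ln S = 1.9459, so J = 1.7122/1.9459 = 0.8799, i.e. 0.88 to 2 decimal places.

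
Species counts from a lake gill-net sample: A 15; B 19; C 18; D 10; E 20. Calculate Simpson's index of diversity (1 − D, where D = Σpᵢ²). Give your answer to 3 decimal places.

0.790

Total N = 15+19+18+10+20 = 82, so the proportions are 0.18293, 0.23171, 0.21951, 0.12195, 0.2439 (working shown to 5 dp, full precision carried).
D = 0.18293² + 0.23171² + 0.21951² + 0.12195² + 0.2439² = 0.03346 + 0.05369 + 0.04819 + 0.01487 + 0.05949 = 0.20970.
So 1 − D = 0.79030, i.e. 0.790 to 3 decimal places.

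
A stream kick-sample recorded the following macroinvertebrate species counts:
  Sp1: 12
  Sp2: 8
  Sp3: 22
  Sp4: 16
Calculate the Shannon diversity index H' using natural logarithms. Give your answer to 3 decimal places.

Total N = 12+8+22+16 = 58, so the proportions are 0.2069, 0.13793, 0.37931, 0.27586 (working shown to 5 dp, full precision carried).
Each pᵢ ln pᵢ term: 0.2069×(-1.57554)=-0.32597, 0.13793×(-1.98100)=-0.27324, 0.37931×(-0.96940)=-0.36770, 0.27586×(-1.28785)=-0.35527.
Sum = -1.32219, so H' = 1.322.

1.322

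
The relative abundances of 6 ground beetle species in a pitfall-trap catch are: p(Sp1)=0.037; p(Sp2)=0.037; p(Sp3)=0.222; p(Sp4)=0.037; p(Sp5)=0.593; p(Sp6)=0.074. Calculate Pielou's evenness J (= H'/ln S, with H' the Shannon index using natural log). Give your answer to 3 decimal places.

0.671

H' = −Σ pᵢ ln pᵢ = −((-0.12198) + (-0.12198) + (-0.33413) + (-0.12198) + (-0.30988) + (-0.19267)) = 1.20263 (working shown to 5 dp, full precision carried).
With S = 6 species, ln S = 1.79176, so J = 1.20263/1.79176 = 0.67120, i.e. 0.671 to 3 decimal places.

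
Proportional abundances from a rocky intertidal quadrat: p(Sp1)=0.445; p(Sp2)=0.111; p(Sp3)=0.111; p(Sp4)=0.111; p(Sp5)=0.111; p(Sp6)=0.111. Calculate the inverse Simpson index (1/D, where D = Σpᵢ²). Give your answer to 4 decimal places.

3.8516

D = 0.445² + 0.111² + 0.111² + 0.111² + 0.111² + 0.111² = 0.19802500 + 0.01232100 + 0.01232100 + 0.01232100 + 0.01232100 + 0.01232100 = 0.25963000 (working shown to 8 dp, full precision carried).
So 1/D = 3.851635, i.e. 3.8516 to 4 decimal places.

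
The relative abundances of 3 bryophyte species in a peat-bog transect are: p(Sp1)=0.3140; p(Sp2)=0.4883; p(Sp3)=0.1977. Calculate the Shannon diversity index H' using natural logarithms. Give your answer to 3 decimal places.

1.034

Each pᵢ ln pᵢ term (working shown to 5 dp, full precision carried): 0.314×(-1.15836)=-0.36373, 0.4883×(-0.71683)=-0.35003, 0.1977×(-1.62100)=-0.32047.
Sum = -1.03422, so H' = 1.034.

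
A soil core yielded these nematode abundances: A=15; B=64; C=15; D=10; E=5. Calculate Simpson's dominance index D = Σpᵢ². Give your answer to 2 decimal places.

Total N = 15+64+15+10+5 = 109, so the proportions are 0.1376, 0.5872, 0.1376, 0.0917, 0.0459 (working shown to 4 dp, full precision carried).
D = 0.1376² + 0.5872² + 0.1376² + 0.0917² + 0.0459² = 0.0189 + 0.3448 + 0.0189 + 0.0084 + 0.0021 = 0.3931.
To 2 decimal places, D = 0.39.

0.39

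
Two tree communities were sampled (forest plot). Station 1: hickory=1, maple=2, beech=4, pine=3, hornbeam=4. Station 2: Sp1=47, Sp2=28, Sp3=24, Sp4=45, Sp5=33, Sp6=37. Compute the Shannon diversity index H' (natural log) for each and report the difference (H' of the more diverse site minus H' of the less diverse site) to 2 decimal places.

0.25

Station 1: N=14, proportions 0.07143, 0.14286, 0.28571, 0.21429, 0.28571, giving H' = 1.51245 (working shown to 5 dp, full precision carried).
Station 2: N=214, proportions 0.21963, 0.13084, 0.11215, 0.21028, 0.15421, 0.1729, giving H' = 1.76401.
Difference = |1.51245 − 1.76401| = 0.25156, i.e. 0.25 to 2 decimal places.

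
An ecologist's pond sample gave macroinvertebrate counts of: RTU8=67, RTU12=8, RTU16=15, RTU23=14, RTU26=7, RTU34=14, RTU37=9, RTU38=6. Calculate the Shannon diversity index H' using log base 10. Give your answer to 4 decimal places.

Total N = 67+8+15+14+7+14+9+6 = 140, so the proportions are 0.478571, 0.057143, 0.107143, 0.1, 0.05, 0.1, 0.064286, 0.042857 (working shown to 6 dp, full precision carried).
Each pᵢ log₁₀ pᵢ term: 0.478571×(-0.320053)=-0.153168, 0.057143×(-1.243038)=-0.071031, 0.107143×(-0.970037)=-0.103933, 0.1×(-1.000000)=-0.100000, 0.05×(-1.301030)=-0.065051, 0.1×(-1.000000)=-0.100000, 0.064286×(-1.191886)=-0.076621, 0.042857×(-1.367977)=-0.058628.
Sum = -0.728432, so H' = 0.7284.

0.7284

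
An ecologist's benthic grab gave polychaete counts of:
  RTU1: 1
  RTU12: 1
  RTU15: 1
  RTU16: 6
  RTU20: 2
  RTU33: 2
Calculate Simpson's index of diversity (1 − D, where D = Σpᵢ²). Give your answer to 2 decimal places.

Total N = 1+1+1+6+2+2 = 13, so the proportions are 0.0769, 0.0769, 0.0769, 0.4615, 0.1538, 0.1538 (working shown to 4 dp, full precision carried).
D = 0.0769² + 0.0769² + 0.0769² + 0.4615² + 0.1538² + 0.1538² = 0.0059 + 0.0059 + 0.0059 + 0.2130 + 0.0237 + 0.0237 = 0.2781.
So 1 − D = 0.7219, i.e. 0.72 to 2 decimal places.

0.72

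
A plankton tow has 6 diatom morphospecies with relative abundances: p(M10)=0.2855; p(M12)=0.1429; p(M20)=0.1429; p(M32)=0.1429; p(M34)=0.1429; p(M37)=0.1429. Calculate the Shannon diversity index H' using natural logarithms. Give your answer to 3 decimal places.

1.748

Each pᵢ ln pᵢ term (working shown to 5 dp, full precision carried): 0.2855×(-1.25351)=-0.35788, 0.1429×(-1.94561)=-0.27803, 0.1429×(-1.94561)=-0.27803, 0.1429×(-1.94561)=-0.27803, 0.1429×(-1.94561)=-0.27803, 0.1429×(-1.94561)=-0.27803.
Sum = -1.74802, so H' = 1.748.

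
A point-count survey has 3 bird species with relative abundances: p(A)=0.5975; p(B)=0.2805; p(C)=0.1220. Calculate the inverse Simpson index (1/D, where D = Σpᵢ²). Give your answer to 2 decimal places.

2.22

D = 0.5975² + 0.2805² + 0.122² = 0.35701 + 0.07868 + 0.01488 = 0.45057 (working shown to 5 dp, full precision carried).
So 1/D = 2.2194, i.e. 2.22 to 2 decimal places.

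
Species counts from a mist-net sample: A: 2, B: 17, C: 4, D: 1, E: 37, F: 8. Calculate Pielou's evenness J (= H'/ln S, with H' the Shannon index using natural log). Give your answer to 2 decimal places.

0.70

Total N = 2+17+4+1+37+8 = 69, so the proportions are 0.029, 0.2464, 0.058, 0.0145, 0.5362, 0.1159 (working shown to 4 dp, full precision carried).
H' = −Σ pᵢ ln pᵢ = −((-0.1026) + (-0.3451) + (-0.1651) + (-0.0614) + (-0.3342) + (-0.2498)) = 1.2582.
With S = 6 species, ln S = 1.7918, so J = 1.2582/1.7918 = 0.7022, i.e. 0.70 to 2 decimal places.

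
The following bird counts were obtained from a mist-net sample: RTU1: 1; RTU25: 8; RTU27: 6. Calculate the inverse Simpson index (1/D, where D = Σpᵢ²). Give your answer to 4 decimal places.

2.2277

Total N = 1+8+6 = 15, so the proportions are 0.0666667, 0.5333333, 0.4 (working shown to 7 dp, full precision carried).
D = 0.0666667² + 0.5333333² + 0.4² = 0.0044444 + 0.2844444 + 0.1600000 = 0.4488889.
So 1/D = 2.227723, i.e. 2.2277 to 4 decimal places.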